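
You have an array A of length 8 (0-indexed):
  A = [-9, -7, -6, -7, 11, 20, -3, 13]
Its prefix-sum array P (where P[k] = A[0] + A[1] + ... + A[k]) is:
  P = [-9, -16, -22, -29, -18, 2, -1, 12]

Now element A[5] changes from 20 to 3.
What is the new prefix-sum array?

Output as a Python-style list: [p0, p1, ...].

Answer: [-9, -16, -22, -29, -18, -15, -18, -5]

Derivation:
Change: A[5] 20 -> 3, delta = -17
P[k] for k < 5: unchanged (A[5] not included)
P[k] for k >= 5: shift by delta = -17
  P[0] = -9 + 0 = -9
  P[1] = -16 + 0 = -16
  P[2] = -22 + 0 = -22
  P[3] = -29 + 0 = -29
  P[4] = -18 + 0 = -18
  P[5] = 2 + -17 = -15
  P[6] = -1 + -17 = -18
  P[7] = 12 + -17 = -5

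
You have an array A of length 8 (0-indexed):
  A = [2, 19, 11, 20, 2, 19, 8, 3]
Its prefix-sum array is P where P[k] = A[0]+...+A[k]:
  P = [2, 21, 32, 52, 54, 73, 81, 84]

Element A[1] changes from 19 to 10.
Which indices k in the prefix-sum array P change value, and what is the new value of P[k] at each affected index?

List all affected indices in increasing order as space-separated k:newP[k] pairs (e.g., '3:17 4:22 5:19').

P[k] = A[0] + ... + A[k]
P[k] includes A[1] iff k >= 1
Affected indices: 1, 2, ..., 7; delta = -9
  P[1]: 21 + -9 = 12
  P[2]: 32 + -9 = 23
  P[3]: 52 + -9 = 43
  P[4]: 54 + -9 = 45
  P[5]: 73 + -9 = 64
  P[6]: 81 + -9 = 72
  P[7]: 84 + -9 = 75

Answer: 1:12 2:23 3:43 4:45 5:64 6:72 7:75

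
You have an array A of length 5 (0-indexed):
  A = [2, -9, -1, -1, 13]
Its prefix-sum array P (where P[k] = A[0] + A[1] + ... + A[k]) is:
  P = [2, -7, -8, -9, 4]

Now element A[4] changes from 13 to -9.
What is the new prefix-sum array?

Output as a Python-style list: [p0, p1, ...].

Change: A[4] 13 -> -9, delta = -22
P[k] for k < 4: unchanged (A[4] not included)
P[k] for k >= 4: shift by delta = -22
  P[0] = 2 + 0 = 2
  P[1] = -7 + 0 = -7
  P[2] = -8 + 0 = -8
  P[3] = -9 + 0 = -9
  P[4] = 4 + -22 = -18

Answer: [2, -7, -8, -9, -18]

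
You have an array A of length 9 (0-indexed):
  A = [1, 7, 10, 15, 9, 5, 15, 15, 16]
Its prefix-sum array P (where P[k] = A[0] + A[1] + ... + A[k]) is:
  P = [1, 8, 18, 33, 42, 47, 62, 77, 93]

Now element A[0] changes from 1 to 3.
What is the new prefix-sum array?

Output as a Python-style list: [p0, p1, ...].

Answer: [3, 10, 20, 35, 44, 49, 64, 79, 95]

Derivation:
Change: A[0] 1 -> 3, delta = 2
P[k] for k < 0: unchanged (A[0] not included)
P[k] for k >= 0: shift by delta = 2
  P[0] = 1 + 2 = 3
  P[1] = 8 + 2 = 10
  P[2] = 18 + 2 = 20
  P[3] = 33 + 2 = 35
  P[4] = 42 + 2 = 44
  P[5] = 47 + 2 = 49
  P[6] = 62 + 2 = 64
  P[7] = 77 + 2 = 79
  P[8] = 93 + 2 = 95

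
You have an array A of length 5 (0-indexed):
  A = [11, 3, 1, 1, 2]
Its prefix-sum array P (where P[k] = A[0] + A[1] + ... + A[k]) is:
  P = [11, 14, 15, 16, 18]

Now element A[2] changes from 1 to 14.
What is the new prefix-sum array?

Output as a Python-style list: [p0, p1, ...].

Answer: [11, 14, 28, 29, 31]

Derivation:
Change: A[2] 1 -> 14, delta = 13
P[k] for k < 2: unchanged (A[2] not included)
P[k] for k >= 2: shift by delta = 13
  P[0] = 11 + 0 = 11
  P[1] = 14 + 0 = 14
  P[2] = 15 + 13 = 28
  P[3] = 16 + 13 = 29
  P[4] = 18 + 13 = 31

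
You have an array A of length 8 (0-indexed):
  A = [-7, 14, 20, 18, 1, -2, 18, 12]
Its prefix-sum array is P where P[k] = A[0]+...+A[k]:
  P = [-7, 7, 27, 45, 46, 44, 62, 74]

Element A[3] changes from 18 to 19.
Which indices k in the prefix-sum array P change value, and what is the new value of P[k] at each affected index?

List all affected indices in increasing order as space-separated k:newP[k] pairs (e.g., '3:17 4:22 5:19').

P[k] = A[0] + ... + A[k]
P[k] includes A[3] iff k >= 3
Affected indices: 3, 4, ..., 7; delta = 1
  P[3]: 45 + 1 = 46
  P[4]: 46 + 1 = 47
  P[5]: 44 + 1 = 45
  P[6]: 62 + 1 = 63
  P[7]: 74 + 1 = 75

Answer: 3:46 4:47 5:45 6:63 7:75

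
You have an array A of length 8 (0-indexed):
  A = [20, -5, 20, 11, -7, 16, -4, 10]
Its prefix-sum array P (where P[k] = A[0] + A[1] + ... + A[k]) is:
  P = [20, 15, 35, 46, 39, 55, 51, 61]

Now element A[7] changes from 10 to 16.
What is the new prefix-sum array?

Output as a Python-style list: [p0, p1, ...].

Answer: [20, 15, 35, 46, 39, 55, 51, 67]

Derivation:
Change: A[7] 10 -> 16, delta = 6
P[k] for k < 7: unchanged (A[7] not included)
P[k] for k >= 7: shift by delta = 6
  P[0] = 20 + 0 = 20
  P[1] = 15 + 0 = 15
  P[2] = 35 + 0 = 35
  P[3] = 46 + 0 = 46
  P[4] = 39 + 0 = 39
  P[5] = 55 + 0 = 55
  P[6] = 51 + 0 = 51
  P[7] = 61 + 6 = 67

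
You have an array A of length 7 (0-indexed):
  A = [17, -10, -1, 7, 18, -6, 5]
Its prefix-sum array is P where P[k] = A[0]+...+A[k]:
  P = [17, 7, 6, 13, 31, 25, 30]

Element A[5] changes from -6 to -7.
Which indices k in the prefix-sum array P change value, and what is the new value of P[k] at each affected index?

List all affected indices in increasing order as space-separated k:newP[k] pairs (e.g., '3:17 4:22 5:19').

P[k] = A[0] + ... + A[k]
P[k] includes A[5] iff k >= 5
Affected indices: 5, 6, ..., 6; delta = -1
  P[5]: 25 + -1 = 24
  P[6]: 30 + -1 = 29

Answer: 5:24 6:29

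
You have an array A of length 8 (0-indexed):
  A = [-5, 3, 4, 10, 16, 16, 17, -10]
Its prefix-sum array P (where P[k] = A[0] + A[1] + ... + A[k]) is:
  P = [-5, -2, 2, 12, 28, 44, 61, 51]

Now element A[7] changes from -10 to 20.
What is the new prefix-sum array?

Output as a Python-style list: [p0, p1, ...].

Change: A[7] -10 -> 20, delta = 30
P[k] for k < 7: unchanged (A[7] not included)
P[k] for k >= 7: shift by delta = 30
  P[0] = -5 + 0 = -5
  P[1] = -2 + 0 = -2
  P[2] = 2 + 0 = 2
  P[3] = 12 + 0 = 12
  P[4] = 28 + 0 = 28
  P[5] = 44 + 0 = 44
  P[6] = 61 + 0 = 61
  P[7] = 51 + 30 = 81

Answer: [-5, -2, 2, 12, 28, 44, 61, 81]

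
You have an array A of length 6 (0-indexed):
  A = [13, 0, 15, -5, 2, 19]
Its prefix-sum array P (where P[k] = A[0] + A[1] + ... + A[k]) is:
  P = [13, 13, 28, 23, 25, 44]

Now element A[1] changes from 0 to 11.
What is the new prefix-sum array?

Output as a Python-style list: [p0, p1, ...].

Answer: [13, 24, 39, 34, 36, 55]

Derivation:
Change: A[1] 0 -> 11, delta = 11
P[k] for k < 1: unchanged (A[1] not included)
P[k] for k >= 1: shift by delta = 11
  P[0] = 13 + 0 = 13
  P[1] = 13 + 11 = 24
  P[2] = 28 + 11 = 39
  P[3] = 23 + 11 = 34
  P[4] = 25 + 11 = 36
  P[5] = 44 + 11 = 55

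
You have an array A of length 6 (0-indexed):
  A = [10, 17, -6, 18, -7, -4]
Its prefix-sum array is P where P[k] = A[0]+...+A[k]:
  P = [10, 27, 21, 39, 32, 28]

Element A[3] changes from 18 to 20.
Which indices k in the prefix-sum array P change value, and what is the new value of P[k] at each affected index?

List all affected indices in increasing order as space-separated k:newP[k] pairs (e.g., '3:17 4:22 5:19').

Answer: 3:41 4:34 5:30

Derivation:
P[k] = A[0] + ... + A[k]
P[k] includes A[3] iff k >= 3
Affected indices: 3, 4, ..., 5; delta = 2
  P[3]: 39 + 2 = 41
  P[4]: 32 + 2 = 34
  P[5]: 28 + 2 = 30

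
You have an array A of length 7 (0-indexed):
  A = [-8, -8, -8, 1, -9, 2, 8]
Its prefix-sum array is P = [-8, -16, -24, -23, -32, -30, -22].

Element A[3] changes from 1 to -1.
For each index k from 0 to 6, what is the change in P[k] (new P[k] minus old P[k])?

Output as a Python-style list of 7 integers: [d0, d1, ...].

Answer: [0, 0, 0, -2, -2, -2, -2]

Derivation:
Element change: A[3] 1 -> -1, delta = -2
For k < 3: P[k] unchanged, delta_P[k] = 0
For k >= 3: P[k] shifts by exactly -2
Delta array: [0, 0, 0, -2, -2, -2, -2]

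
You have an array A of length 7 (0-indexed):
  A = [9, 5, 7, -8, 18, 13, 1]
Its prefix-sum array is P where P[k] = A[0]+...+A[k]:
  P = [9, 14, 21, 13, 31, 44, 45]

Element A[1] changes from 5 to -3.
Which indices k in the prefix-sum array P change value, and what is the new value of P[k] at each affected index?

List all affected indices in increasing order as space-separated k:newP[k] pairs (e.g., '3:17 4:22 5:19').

P[k] = A[0] + ... + A[k]
P[k] includes A[1] iff k >= 1
Affected indices: 1, 2, ..., 6; delta = -8
  P[1]: 14 + -8 = 6
  P[2]: 21 + -8 = 13
  P[3]: 13 + -8 = 5
  P[4]: 31 + -8 = 23
  P[5]: 44 + -8 = 36
  P[6]: 45 + -8 = 37

Answer: 1:6 2:13 3:5 4:23 5:36 6:37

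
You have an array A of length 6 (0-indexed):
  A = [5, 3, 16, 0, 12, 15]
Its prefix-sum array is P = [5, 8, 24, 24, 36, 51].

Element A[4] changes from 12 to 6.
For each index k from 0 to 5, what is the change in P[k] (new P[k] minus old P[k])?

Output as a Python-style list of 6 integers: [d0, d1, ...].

Element change: A[4] 12 -> 6, delta = -6
For k < 4: P[k] unchanged, delta_P[k] = 0
For k >= 4: P[k] shifts by exactly -6
Delta array: [0, 0, 0, 0, -6, -6]

Answer: [0, 0, 0, 0, -6, -6]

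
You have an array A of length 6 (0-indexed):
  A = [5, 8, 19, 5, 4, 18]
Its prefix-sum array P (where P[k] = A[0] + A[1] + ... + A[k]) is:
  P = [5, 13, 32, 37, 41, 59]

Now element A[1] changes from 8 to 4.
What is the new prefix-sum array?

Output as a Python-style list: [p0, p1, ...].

Answer: [5, 9, 28, 33, 37, 55]

Derivation:
Change: A[1] 8 -> 4, delta = -4
P[k] for k < 1: unchanged (A[1] not included)
P[k] for k >= 1: shift by delta = -4
  P[0] = 5 + 0 = 5
  P[1] = 13 + -4 = 9
  P[2] = 32 + -4 = 28
  P[3] = 37 + -4 = 33
  P[4] = 41 + -4 = 37
  P[5] = 59 + -4 = 55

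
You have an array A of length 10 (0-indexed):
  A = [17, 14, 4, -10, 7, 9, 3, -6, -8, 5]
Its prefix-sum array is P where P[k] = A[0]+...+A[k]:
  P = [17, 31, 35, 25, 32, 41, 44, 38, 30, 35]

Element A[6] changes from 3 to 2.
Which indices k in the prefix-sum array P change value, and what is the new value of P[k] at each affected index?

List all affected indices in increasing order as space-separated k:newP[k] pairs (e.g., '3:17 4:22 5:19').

P[k] = A[0] + ... + A[k]
P[k] includes A[6] iff k >= 6
Affected indices: 6, 7, ..., 9; delta = -1
  P[6]: 44 + -1 = 43
  P[7]: 38 + -1 = 37
  P[8]: 30 + -1 = 29
  P[9]: 35 + -1 = 34

Answer: 6:43 7:37 8:29 9:34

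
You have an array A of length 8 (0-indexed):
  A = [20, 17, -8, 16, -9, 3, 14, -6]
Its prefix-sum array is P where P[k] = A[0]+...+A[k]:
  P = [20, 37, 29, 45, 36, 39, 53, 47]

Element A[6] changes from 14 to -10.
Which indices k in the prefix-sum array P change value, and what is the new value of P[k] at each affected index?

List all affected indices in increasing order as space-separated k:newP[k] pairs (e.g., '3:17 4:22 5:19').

P[k] = A[0] + ... + A[k]
P[k] includes A[6] iff k >= 6
Affected indices: 6, 7, ..., 7; delta = -24
  P[6]: 53 + -24 = 29
  P[7]: 47 + -24 = 23

Answer: 6:29 7:23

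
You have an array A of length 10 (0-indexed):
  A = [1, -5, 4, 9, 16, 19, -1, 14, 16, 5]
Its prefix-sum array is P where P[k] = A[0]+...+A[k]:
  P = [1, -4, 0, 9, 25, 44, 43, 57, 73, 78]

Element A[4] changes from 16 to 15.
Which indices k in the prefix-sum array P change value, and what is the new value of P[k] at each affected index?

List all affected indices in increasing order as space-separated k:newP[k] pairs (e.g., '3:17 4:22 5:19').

Answer: 4:24 5:43 6:42 7:56 8:72 9:77

Derivation:
P[k] = A[0] + ... + A[k]
P[k] includes A[4] iff k >= 4
Affected indices: 4, 5, ..., 9; delta = -1
  P[4]: 25 + -1 = 24
  P[5]: 44 + -1 = 43
  P[6]: 43 + -1 = 42
  P[7]: 57 + -1 = 56
  P[8]: 73 + -1 = 72
  P[9]: 78 + -1 = 77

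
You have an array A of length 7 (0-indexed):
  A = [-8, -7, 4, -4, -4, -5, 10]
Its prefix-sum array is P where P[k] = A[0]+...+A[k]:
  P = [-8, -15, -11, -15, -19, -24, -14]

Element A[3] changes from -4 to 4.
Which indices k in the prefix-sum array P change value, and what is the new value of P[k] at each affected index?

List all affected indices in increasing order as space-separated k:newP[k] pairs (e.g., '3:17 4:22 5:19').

Answer: 3:-7 4:-11 5:-16 6:-6

Derivation:
P[k] = A[0] + ... + A[k]
P[k] includes A[3] iff k >= 3
Affected indices: 3, 4, ..., 6; delta = 8
  P[3]: -15 + 8 = -7
  P[4]: -19 + 8 = -11
  P[5]: -24 + 8 = -16
  P[6]: -14 + 8 = -6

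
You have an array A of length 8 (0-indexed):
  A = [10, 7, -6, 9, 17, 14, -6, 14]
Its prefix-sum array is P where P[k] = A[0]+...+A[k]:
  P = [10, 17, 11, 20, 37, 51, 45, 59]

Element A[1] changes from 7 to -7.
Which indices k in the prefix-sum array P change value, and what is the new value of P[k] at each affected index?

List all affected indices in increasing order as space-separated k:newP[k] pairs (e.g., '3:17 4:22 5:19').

P[k] = A[0] + ... + A[k]
P[k] includes A[1] iff k >= 1
Affected indices: 1, 2, ..., 7; delta = -14
  P[1]: 17 + -14 = 3
  P[2]: 11 + -14 = -3
  P[3]: 20 + -14 = 6
  P[4]: 37 + -14 = 23
  P[5]: 51 + -14 = 37
  P[6]: 45 + -14 = 31
  P[7]: 59 + -14 = 45

Answer: 1:3 2:-3 3:6 4:23 5:37 6:31 7:45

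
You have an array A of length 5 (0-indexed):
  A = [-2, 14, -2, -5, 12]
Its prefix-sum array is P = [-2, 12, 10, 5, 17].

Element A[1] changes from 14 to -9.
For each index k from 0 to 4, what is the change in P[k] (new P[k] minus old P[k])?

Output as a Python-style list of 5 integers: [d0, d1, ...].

Answer: [0, -23, -23, -23, -23]

Derivation:
Element change: A[1] 14 -> -9, delta = -23
For k < 1: P[k] unchanged, delta_P[k] = 0
For k >= 1: P[k] shifts by exactly -23
Delta array: [0, -23, -23, -23, -23]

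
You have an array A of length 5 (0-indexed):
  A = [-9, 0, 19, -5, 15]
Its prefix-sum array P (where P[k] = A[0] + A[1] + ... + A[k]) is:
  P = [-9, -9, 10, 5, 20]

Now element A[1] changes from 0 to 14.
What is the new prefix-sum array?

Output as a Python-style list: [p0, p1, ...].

Answer: [-9, 5, 24, 19, 34]

Derivation:
Change: A[1] 0 -> 14, delta = 14
P[k] for k < 1: unchanged (A[1] not included)
P[k] for k >= 1: shift by delta = 14
  P[0] = -9 + 0 = -9
  P[1] = -9 + 14 = 5
  P[2] = 10 + 14 = 24
  P[3] = 5 + 14 = 19
  P[4] = 20 + 14 = 34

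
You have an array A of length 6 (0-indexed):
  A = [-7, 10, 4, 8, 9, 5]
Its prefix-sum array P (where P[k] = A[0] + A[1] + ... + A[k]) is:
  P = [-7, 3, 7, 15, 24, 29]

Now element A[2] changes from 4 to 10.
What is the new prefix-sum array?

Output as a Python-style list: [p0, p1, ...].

Change: A[2] 4 -> 10, delta = 6
P[k] for k < 2: unchanged (A[2] not included)
P[k] for k >= 2: shift by delta = 6
  P[0] = -7 + 0 = -7
  P[1] = 3 + 0 = 3
  P[2] = 7 + 6 = 13
  P[3] = 15 + 6 = 21
  P[4] = 24 + 6 = 30
  P[5] = 29 + 6 = 35

Answer: [-7, 3, 13, 21, 30, 35]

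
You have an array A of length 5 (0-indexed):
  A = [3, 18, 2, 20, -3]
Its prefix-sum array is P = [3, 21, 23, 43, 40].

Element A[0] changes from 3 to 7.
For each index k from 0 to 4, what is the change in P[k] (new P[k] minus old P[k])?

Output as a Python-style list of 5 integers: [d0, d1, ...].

Answer: [4, 4, 4, 4, 4]

Derivation:
Element change: A[0] 3 -> 7, delta = 4
For k < 0: P[k] unchanged, delta_P[k] = 0
For k >= 0: P[k] shifts by exactly 4
Delta array: [4, 4, 4, 4, 4]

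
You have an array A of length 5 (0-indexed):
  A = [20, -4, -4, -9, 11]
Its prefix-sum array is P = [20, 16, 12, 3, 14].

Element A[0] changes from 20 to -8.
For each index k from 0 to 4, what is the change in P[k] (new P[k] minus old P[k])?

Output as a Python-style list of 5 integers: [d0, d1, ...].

Answer: [-28, -28, -28, -28, -28]

Derivation:
Element change: A[0] 20 -> -8, delta = -28
For k < 0: P[k] unchanged, delta_P[k] = 0
For k >= 0: P[k] shifts by exactly -28
Delta array: [-28, -28, -28, -28, -28]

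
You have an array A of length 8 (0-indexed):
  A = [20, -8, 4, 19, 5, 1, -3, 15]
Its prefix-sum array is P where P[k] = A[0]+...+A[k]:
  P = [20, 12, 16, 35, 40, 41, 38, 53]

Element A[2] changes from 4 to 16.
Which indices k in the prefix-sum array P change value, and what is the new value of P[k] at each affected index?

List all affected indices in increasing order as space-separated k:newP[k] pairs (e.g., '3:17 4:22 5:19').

Answer: 2:28 3:47 4:52 5:53 6:50 7:65

Derivation:
P[k] = A[0] + ... + A[k]
P[k] includes A[2] iff k >= 2
Affected indices: 2, 3, ..., 7; delta = 12
  P[2]: 16 + 12 = 28
  P[3]: 35 + 12 = 47
  P[4]: 40 + 12 = 52
  P[5]: 41 + 12 = 53
  P[6]: 38 + 12 = 50
  P[7]: 53 + 12 = 65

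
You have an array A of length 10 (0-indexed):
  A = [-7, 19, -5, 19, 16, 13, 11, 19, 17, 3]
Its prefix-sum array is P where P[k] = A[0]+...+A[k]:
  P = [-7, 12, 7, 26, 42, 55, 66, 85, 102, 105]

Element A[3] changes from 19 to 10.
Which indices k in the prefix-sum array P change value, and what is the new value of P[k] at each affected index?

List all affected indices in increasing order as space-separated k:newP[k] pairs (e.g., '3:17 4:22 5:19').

Answer: 3:17 4:33 5:46 6:57 7:76 8:93 9:96

Derivation:
P[k] = A[0] + ... + A[k]
P[k] includes A[3] iff k >= 3
Affected indices: 3, 4, ..., 9; delta = -9
  P[3]: 26 + -9 = 17
  P[4]: 42 + -9 = 33
  P[5]: 55 + -9 = 46
  P[6]: 66 + -9 = 57
  P[7]: 85 + -9 = 76
  P[8]: 102 + -9 = 93
  P[9]: 105 + -9 = 96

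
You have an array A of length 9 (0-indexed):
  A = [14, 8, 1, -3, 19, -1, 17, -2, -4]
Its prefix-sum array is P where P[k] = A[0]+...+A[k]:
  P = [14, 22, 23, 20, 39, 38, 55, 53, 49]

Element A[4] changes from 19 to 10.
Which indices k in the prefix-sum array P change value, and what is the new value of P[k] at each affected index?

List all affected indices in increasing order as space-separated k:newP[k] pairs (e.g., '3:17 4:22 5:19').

P[k] = A[0] + ... + A[k]
P[k] includes A[4] iff k >= 4
Affected indices: 4, 5, ..., 8; delta = -9
  P[4]: 39 + -9 = 30
  P[5]: 38 + -9 = 29
  P[6]: 55 + -9 = 46
  P[7]: 53 + -9 = 44
  P[8]: 49 + -9 = 40

Answer: 4:30 5:29 6:46 7:44 8:40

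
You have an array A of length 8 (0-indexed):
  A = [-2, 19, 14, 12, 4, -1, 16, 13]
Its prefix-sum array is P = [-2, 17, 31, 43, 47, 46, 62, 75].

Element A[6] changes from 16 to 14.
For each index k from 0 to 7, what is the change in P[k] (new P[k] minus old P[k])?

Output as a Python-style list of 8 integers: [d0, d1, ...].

Answer: [0, 0, 0, 0, 0, 0, -2, -2]

Derivation:
Element change: A[6] 16 -> 14, delta = -2
For k < 6: P[k] unchanged, delta_P[k] = 0
For k >= 6: P[k] shifts by exactly -2
Delta array: [0, 0, 0, 0, 0, 0, -2, -2]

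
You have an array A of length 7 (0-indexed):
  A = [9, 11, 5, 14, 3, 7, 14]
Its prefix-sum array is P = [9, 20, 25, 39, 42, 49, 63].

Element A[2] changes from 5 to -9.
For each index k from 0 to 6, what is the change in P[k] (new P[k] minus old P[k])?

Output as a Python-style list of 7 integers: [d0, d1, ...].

Answer: [0, 0, -14, -14, -14, -14, -14]

Derivation:
Element change: A[2] 5 -> -9, delta = -14
For k < 2: P[k] unchanged, delta_P[k] = 0
For k >= 2: P[k] shifts by exactly -14
Delta array: [0, 0, -14, -14, -14, -14, -14]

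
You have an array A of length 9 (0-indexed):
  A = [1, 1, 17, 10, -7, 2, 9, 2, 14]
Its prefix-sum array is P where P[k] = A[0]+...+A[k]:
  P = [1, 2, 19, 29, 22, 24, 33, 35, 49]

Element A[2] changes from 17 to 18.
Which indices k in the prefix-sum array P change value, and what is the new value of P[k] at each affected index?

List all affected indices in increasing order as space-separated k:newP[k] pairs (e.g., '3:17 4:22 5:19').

Answer: 2:20 3:30 4:23 5:25 6:34 7:36 8:50

Derivation:
P[k] = A[0] + ... + A[k]
P[k] includes A[2] iff k >= 2
Affected indices: 2, 3, ..., 8; delta = 1
  P[2]: 19 + 1 = 20
  P[3]: 29 + 1 = 30
  P[4]: 22 + 1 = 23
  P[5]: 24 + 1 = 25
  P[6]: 33 + 1 = 34
  P[7]: 35 + 1 = 36
  P[8]: 49 + 1 = 50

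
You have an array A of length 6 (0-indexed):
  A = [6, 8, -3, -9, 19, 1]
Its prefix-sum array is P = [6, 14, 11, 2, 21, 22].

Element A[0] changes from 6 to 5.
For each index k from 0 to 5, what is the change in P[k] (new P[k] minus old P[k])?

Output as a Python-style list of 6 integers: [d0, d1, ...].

Answer: [-1, -1, -1, -1, -1, -1]

Derivation:
Element change: A[0] 6 -> 5, delta = -1
For k < 0: P[k] unchanged, delta_P[k] = 0
For k >= 0: P[k] shifts by exactly -1
Delta array: [-1, -1, -1, -1, -1, -1]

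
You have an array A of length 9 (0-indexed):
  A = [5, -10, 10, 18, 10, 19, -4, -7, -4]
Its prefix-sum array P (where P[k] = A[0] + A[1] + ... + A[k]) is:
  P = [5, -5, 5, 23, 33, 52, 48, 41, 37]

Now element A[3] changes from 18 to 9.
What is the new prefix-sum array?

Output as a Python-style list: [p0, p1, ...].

Change: A[3] 18 -> 9, delta = -9
P[k] for k < 3: unchanged (A[3] not included)
P[k] for k >= 3: shift by delta = -9
  P[0] = 5 + 0 = 5
  P[1] = -5 + 0 = -5
  P[2] = 5 + 0 = 5
  P[3] = 23 + -9 = 14
  P[4] = 33 + -9 = 24
  P[5] = 52 + -9 = 43
  P[6] = 48 + -9 = 39
  P[7] = 41 + -9 = 32
  P[8] = 37 + -9 = 28

Answer: [5, -5, 5, 14, 24, 43, 39, 32, 28]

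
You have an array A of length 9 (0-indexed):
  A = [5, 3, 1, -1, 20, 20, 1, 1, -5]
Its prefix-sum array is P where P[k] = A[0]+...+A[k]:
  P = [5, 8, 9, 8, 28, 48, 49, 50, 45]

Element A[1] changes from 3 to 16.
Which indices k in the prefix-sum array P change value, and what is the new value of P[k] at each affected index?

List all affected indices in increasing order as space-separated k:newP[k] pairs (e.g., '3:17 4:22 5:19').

Answer: 1:21 2:22 3:21 4:41 5:61 6:62 7:63 8:58

Derivation:
P[k] = A[0] + ... + A[k]
P[k] includes A[1] iff k >= 1
Affected indices: 1, 2, ..., 8; delta = 13
  P[1]: 8 + 13 = 21
  P[2]: 9 + 13 = 22
  P[3]: 8 + 13 = 21
  P[4]: 28 + 13 = 41
  P[5]: 48 + 13 = 61
  P[6]: 49 + 13 = 62
  P[7]: 50 + 13 = 63
  P[8]: 45 + 13 = 58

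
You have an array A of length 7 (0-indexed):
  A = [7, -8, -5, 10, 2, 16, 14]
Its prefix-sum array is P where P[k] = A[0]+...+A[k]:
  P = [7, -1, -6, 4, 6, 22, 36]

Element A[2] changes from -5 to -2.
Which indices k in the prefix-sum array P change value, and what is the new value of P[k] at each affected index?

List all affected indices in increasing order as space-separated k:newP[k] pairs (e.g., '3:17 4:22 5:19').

Answer: 2:-3 3:7 4:9 5:25 6:39

Derivation:
P[k] = A[0] + ... + A[k]
P[k] includes A[2] iff k >= 2
Affected indices: 2, 3, ..., 6; delta = 3
  P[2]: -6 + 3 = -3
  P[3]: 4 + 3 = 7
  P[4]: 6 + 3 = 9
  P[5]: 22 + 3 = 25
  P[6]: 36 + 3 = 39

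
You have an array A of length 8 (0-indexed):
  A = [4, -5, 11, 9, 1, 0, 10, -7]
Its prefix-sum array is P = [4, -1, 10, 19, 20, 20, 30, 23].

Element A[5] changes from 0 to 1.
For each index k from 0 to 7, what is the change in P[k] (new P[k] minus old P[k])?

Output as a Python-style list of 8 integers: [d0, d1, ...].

Element change: A[5] 0 -> 1, delta = 1
For k < 5: P[k] unchanged, delta_P[k] = 0
For k >= 5: P[k] shifts by exactly 1
Delta array: [0, 0, 0, 0, 0, 1, 1, 1]

Answer: [0, 0, 0, 0, 0, 1, 1, 1]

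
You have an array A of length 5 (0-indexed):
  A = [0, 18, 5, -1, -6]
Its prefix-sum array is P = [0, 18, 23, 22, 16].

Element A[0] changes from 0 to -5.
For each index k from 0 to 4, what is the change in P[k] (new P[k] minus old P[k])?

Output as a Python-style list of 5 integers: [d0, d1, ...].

Answer: [-5, -5, -5, -5, -5]

Derivation:
Element change: A[0] 0 -> -5, delta = -5
For k < 0: P[k] unchanged, delta_P[k] = 0
For k >= 0: P[k] shifts by exactly -5
Delta array: [-5, -5, -5, -5, -5]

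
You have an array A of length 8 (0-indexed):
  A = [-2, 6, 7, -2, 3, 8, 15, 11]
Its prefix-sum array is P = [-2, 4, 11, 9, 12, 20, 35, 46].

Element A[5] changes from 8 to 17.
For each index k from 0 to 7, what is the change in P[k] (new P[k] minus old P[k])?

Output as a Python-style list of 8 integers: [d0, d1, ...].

Answer: [0, 0, 0, 0, 0, 9, 9, 9]

Derivation:
Element change: A[5] 8 -> 17, delta = 9
For k < 5: P[k] unchanged, delta_P[k] = 0
For k >= 5: P[k] shifts by exactly 9
Delta array: [0, 0, 0, 0, 0, 9, 9, 9]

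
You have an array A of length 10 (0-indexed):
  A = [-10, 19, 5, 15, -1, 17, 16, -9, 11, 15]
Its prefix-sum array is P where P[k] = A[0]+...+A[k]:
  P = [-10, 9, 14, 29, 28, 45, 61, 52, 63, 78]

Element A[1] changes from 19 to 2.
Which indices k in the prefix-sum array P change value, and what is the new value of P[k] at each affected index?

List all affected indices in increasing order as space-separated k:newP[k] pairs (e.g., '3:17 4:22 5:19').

P[k] = A[0] + ... + A[k]
P[k] includes A[1] iff k >= 1
Affected indices: 1, 2, ..., 9; delta = -17
  P[1]: 9 + -17 = -8
  P[2]: 14 + -17 = -3
  P[3]: 29 + -17 = 12
  P[4]: 28 + -17 = 11
  P[5]: 45 + -17 = 28
  P[6]: 61 + -17 = 44
  P[7]: 52 + -17 = 35
  P[8]: 63 + -17 = 46
  P[9]: 78 + -17 = 61

Answer: 1:-8 2:-3 3:12 4:11 5:28 6:44 7:35 8:46 9:61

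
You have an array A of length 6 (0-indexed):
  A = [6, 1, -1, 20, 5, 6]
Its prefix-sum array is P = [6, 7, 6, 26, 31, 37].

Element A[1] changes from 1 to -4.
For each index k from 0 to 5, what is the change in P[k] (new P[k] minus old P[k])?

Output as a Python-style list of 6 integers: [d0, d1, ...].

Element change: A[1] 1 -> -4, delta = -5
For k < 1: P[k] unchanged, delta_P[k] = 0
For k >= 1: P[k] shifts by exactly -5
Delta array: [0, -5, -5, -5, -5, -5]

Answer: [0, -5, -5, -5, -5, -5]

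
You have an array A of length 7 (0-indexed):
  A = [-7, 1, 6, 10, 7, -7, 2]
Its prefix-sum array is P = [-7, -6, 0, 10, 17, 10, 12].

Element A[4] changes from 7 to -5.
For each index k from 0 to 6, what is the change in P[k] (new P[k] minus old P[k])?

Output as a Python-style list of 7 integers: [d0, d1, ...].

Answer: [0, 0, 0, 0, -12, -12, -12]

Derivation:
Element change: A[4] 7 -> -5, delta = -12
For k < 4: P[k] unchanged, delta_P[k] = 0
For k >= 4: P[k] shifts by exactly -12
Delta array: [0, 0, 0, 0, -12, -12, -12]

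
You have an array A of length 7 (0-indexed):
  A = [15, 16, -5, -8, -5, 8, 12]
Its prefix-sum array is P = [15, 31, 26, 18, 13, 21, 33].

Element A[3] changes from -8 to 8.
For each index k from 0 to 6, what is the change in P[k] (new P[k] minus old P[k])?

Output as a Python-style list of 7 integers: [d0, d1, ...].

Answer: [0, 0, 0, 16, 16, 16, 16]

Derivation:
Element change: A[3] -8 -> 8, delta = 16
For k < 3: P[k] unchanged, delta_P[k] = 0
For k >= 3: P[k] shifts by exactly 16
Delta array: [0, 0, 0, 16, 16, 16, 16]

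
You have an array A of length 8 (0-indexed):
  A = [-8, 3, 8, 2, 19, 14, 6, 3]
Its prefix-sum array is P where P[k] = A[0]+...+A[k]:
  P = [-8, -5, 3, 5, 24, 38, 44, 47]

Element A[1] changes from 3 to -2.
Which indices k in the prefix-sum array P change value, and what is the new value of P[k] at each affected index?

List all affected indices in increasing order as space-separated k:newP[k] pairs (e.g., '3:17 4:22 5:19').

P[k] = A[0] + ... + A[k]
P[k] includes A[1] iff k >= 1
Affected indices: 1, 2, ..., 7; delta = -5
  P[1]: -5 + -5 = -10
  P[2]: 3 + -5 = -2
  P[3]: 5 + -5 = 0
  P[4]: 24 + -5 = 19
  P[5]: 38 + -5 = 33
  P[6]: 44 + -5 = 39
  P[7]: 47 + -5 = 42

Answer: 1:-10 2:-2 3:0 4:19 5:33 6:39 7:42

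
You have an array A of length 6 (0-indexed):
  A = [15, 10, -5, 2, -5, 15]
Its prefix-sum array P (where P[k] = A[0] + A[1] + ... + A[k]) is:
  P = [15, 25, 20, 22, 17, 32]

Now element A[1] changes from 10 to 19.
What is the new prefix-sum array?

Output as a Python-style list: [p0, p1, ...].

Answer: [15, 34, 29, 31, 26, 41]

Derivation:
Change: A[1] 10 -> 19, delta = 9
P[k] for k < 1: unchanged (A[1] not included)
P[k] for k >= 1: shift by delta = 9
  P[0] = 15 + 0 = 15
  P[1] = 25 + 9 = 34
  P[2] = 20 + 9 = 29
  P[3] = 22 + 9 = 31
  P[4] = 17 + 9 = 26
  P[5] = 32 + 9 = 41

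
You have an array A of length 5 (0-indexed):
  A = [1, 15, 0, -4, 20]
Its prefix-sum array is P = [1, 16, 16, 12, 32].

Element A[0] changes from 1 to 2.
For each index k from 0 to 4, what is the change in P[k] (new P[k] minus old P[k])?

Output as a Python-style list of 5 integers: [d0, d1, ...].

Answer: [1, 1, 1, 1, 1]

Derivation:
Element change: A[0] 1 -> 2, delta = 1
For k < 0: P[k] unchanged, delta_P[k] = 0
For k >= 0: P[k] shifts by exactly 1
Delta array: [1, 1, 1, 1, 1]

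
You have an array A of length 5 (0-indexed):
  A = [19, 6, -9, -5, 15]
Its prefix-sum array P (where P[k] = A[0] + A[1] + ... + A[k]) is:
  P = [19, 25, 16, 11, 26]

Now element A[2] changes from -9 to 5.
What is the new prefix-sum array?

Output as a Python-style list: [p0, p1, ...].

Answer: [19, 25, 30, 25, 40]

Derivation:
Change: A[2] -9 -> 5, delta = 14
P[k] for k < 2: unchanged (A[2] not included)
P[k] for k >= 2: shift by delta = 14
  P[0] = 19 + 0 = 19
  P[1] = 25 + 0 = 25
  P[2] = 16 + 14 = 30
  P[3] = 11 + 14 = 25
  P[4] = 26 + 14 = 40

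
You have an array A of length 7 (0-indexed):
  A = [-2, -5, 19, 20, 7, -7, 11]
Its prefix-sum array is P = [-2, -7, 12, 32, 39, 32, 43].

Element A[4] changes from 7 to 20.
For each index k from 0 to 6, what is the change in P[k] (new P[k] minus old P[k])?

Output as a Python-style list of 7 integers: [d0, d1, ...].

Answer: [0, 0, 0, 0, 13, 13, 13]

Derivation:
Element change: A[4] 7 -> 20, delta = 13
For k < 4: P[k] unchanged, delta_P[k] = 0
For k >= 4: P[k] shifts by exactly 13
Delta array: [0, 0, 0, 0, 13, 13, 13]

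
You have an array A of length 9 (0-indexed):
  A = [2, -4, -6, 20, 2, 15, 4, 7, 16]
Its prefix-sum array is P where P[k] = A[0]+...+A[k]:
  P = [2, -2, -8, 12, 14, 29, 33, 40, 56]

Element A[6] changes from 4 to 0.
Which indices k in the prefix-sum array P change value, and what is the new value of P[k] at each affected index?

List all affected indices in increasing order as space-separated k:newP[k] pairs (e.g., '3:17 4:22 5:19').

Answer: 6:29 7:36 8:52

Derivation:
P[k] = A[0] + ... + A[k]
P[k] includes A[6] iff k >= 6
Affected indices: 6, 7, ..., 8; delta = -4
  P[6]: 33 + -4 = 29
  P[7]: 40 + -4 = 36
  P[8]: 56 + -4 = 52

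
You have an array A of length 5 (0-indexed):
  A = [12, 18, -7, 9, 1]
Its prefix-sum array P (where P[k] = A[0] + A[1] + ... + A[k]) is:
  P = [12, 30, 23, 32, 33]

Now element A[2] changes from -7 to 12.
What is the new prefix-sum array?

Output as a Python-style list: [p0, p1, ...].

Answer: [12, 30, 42, 51, 52]

Derivation:
Change: A[2] -7 -> 12, delta = 19
P[k] for k < 2: unchanged (A[2] not included)
P[k] for k >= 2: shift by delta = 19
  P[0] = 12 + 0 = 12
  P[1] = 30 + 0 = 30
  P[2] = 23 + 19 = 42
  P[3] = 32 + 19 = 51
  P[4] = 33 + 19 = 52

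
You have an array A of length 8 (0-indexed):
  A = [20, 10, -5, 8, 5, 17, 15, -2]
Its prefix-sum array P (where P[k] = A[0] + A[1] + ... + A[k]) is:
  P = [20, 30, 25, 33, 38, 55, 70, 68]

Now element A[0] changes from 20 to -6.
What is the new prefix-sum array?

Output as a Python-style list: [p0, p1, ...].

Answer: [-6, 4, -1, 7, 12, 29, 44, 42]

Derivation:
Change: A[0] 20 -> -6, delta = -26
P[k] for k < 0: unchanged (A[0] not included)
P[k] for k >= 0: shift by delta = -26
  P[0] = 20 + -26 = -6
  P[1] = 30 + -26 = 4
  P[2] = 25 + -26 = -1
  P[3] = 33 + -26 = 7
  P[4] = 38 + -26 = 12
  P[5] = 55 + -26 = 29
  P[6] = 70 + -26 = 44
  P[7] = 68 + -26 = 42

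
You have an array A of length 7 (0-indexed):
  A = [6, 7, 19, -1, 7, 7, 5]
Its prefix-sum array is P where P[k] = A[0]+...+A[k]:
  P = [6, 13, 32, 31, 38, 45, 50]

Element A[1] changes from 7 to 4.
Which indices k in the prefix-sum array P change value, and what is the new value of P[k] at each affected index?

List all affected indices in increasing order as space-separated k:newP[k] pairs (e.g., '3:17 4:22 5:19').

P[k] = A[0] + ... + A[k]
P[k] includes A[1] iff k >= 1
Affected indices: 1, 2, ..., 6; delta = -3
  P[1]: 13 + -3 = 10
  P[2]: 32 + -3 = 29
  P[3]: 31 + -3 = 28
  P[4]: 38 + -3 = 35
  P[5]: 45 + -3 = 42
  P[6]: 50 + -3 = 47

Answer: 1:10 2:29 3:28 4:35 5:42 6:47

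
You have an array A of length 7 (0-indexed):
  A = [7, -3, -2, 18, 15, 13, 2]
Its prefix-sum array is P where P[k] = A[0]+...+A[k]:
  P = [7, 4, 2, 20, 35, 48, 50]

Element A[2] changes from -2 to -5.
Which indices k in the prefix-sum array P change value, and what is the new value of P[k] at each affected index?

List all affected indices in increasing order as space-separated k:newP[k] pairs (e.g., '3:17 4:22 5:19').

Answer: 2:-1 3:17 4:32 5:45 6:47

Derivation:
P[k] = A[0] + ... + A[k]
P[k] includes A[2] iff k >= 2
Affected indices: 2, 3, ..., 6; delta = -3
  P[2]: 2 + -3 = -1
  P[3]: 20 + -3 = 17
  P[4]: 35 + -3 = 32
  P[5]: 48 + -3 = 45
  P[6]: 50 + -3 = 47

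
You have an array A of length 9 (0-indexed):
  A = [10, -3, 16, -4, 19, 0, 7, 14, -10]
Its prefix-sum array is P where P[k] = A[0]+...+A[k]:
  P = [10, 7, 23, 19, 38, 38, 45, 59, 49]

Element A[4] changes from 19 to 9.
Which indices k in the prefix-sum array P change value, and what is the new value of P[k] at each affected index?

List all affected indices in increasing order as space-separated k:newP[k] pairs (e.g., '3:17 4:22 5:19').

Answer: 4:28 5:28 6:35 7:49 8:39

Derivation:
P[k] = A[0] + ... + A[k]
P[k] includes A[4] iff k >= 4
Affected indices: 4, 5, ..., 8; delta = -10
  P[4]: 38 + -10 = 28
  P[5]: 38 + -10 = 28
  P[6]: 45 + -10 = 35
  P[7]: 59 + -10 = 49
  P[8]: 49 + -10 = 39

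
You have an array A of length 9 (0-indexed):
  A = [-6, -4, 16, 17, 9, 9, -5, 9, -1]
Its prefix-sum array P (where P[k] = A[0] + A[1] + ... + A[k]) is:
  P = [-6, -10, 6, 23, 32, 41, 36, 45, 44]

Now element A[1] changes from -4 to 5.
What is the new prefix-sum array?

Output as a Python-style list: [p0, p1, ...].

Change: A[1] -4 -> 5, delta = 9
P[k] for k < 1: unchanged (A[1] not included)
P[k] for k >= 1: shift by delta = 9
  P[0] = -6 + 0 = -6
  P[1] = -10 + 9 = -1
  P[2] = 6 + 9 = 15
  P[3] = 23 + 9 = 32
  P[4] = 32 + 9 = 41
  P[5] = 41 + 9 = 50
  P[6] = 36 + 9 = 45
  P[7] = 45 + 9 = 54
  P[8] = 44 + 9 = 53

Answer: [-6, -1, 15, 32, 41, 50, 45, 54, 53]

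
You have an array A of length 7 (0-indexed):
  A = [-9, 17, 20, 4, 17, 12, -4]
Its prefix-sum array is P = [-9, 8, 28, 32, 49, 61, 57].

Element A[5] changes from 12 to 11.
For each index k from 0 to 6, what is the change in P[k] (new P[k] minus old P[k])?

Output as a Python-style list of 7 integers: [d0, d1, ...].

Element change: A[5] 12 -> 11, delta = -1
For k < 5: P[k] unchanged, delta_P[k] = 0
For k >= 5: P[k] shifts by exactly -1
Delta array: [0, 0, 0, 0, 0, -1, -1]

Answer: [0, 0, 0, 0, 0, -1, -1]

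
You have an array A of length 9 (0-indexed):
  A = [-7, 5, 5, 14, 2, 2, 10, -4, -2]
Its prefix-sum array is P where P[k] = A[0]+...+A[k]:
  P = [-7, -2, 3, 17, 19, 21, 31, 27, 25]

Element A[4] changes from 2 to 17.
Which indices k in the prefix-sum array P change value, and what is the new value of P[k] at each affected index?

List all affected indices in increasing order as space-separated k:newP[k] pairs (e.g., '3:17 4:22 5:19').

P[k] = A[0] + ... + A[k]
P[k] includes A[4] iff k >= 4
Affected indices: 4, 5, ..., 8; delta = 15
  P[4]: 19 + 15 = 34
  P[5]: 21 + 15 = 36
  P[6]: 31 + 15 = 46
  P[7]: 27 + 15 = 42
  P[8]: 25 + 15 = 40

Answer: 4:34 5:36 6:46 7:42 8:40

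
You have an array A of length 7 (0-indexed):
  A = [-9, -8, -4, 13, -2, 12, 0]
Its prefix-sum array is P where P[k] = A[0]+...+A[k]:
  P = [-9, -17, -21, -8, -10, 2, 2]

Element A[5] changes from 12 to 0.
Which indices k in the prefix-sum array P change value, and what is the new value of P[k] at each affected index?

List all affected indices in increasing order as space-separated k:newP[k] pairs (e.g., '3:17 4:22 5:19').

P[k] = A[0] + ... + A[k]
P[k] includes A[5] iff k >= 5
Affected indices: 5, 6, ..., 6; delta = -12
  P[5]: 2 + -12 = -10
  P[6]: 2 + -12 = -10

Answer: 5:-10 6:-10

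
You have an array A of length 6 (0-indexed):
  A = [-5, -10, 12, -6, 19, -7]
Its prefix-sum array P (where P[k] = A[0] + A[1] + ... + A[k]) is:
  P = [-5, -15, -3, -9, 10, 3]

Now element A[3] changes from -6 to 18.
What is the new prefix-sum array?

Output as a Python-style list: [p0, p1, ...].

Answer: [-5, -15, -3, 15, 34, 27]

Derivation:
Change: A[3] -6 -> 18, delta = 24
P[k] for k < 3: unchanged (A[3] not included)
P[k] for k >= 3: shift by delta = 24
  P[0] = -5 + 0 = -5
  P[1] = -15 + 0 = -15
  P[2] = -3 + 0 = -3
  P[3] = -9 + 24 = 15
  P[4] = 10 + 24 = 34
  P[5] = 3 + 24 = 27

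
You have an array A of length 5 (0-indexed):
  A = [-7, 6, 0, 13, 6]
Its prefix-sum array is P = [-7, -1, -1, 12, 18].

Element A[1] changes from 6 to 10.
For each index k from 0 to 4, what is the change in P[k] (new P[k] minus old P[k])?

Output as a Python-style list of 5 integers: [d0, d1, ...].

Element change: A[1] 6 -> 10, delta = 4
For k < 1: P[k] unchanged, delta_P[k] = 0
For k >= 1: P[k] shifts by exactly 4
Delta array: [0, 4, 4, 4, 4]

Answer: [0, 4, 4, 4, 4]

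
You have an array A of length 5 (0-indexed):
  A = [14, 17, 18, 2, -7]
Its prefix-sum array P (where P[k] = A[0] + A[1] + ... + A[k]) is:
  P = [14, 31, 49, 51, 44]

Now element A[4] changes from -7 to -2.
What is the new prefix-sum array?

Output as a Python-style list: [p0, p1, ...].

Change: A[4] -7 -> -2, delta = 5
P[k] for k < 4: unchanged (A[4] not included)
P[k] for k >= 4: shift by delta = 5
  P[0] = 14 + 0 = 14
  P[1] = 31 + 0 = 31
  P[2] = 49 + 0 = 49
  P[3] = 51 + 0 = 51
  P[4] = 44 + 5 = 49

Answer: [14, 31, 49, 51, 49]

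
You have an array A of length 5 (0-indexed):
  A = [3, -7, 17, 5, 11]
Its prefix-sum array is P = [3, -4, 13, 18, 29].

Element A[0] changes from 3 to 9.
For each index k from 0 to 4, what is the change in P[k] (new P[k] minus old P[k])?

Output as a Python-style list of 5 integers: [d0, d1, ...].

Answer: [6, 6, 6, 6, 6]

Derivation:
Element change: A[0] 3 -> 9, delta = 6
For k < 0: P[k] unchanged, delta_P[k] = 0
For k >= 0: P[k] shifts by exactly 6
Delta array: [6, 6, 6, 6, 6]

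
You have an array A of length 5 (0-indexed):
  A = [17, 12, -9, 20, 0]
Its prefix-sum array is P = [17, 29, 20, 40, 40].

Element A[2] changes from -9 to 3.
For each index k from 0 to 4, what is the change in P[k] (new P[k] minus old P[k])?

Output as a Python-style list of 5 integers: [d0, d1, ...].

Element change: A[2] -9 -> 3, delta = 12
For k < 2: P[k] unchanged, delta_P[k] = 0
For k >= 2: P[k] shifts by exactly 12
Delta array: [0, 0, 12, 12, 12]

Answer: [0, 0, 12, 12, 12]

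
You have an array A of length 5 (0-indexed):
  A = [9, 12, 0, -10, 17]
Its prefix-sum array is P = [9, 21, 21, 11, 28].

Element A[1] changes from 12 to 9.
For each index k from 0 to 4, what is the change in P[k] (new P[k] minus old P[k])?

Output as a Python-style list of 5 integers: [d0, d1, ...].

Element change: A[1] 12 -> 9, delta = -3
For k < 1: P[k] unchanged, delta_P[k] = 0
For k >= 1: P[k] shifts by exactly -3
Delta array: [0, -3, -3, -3, -3]

Answer: [0, -3, -3, -3, -3]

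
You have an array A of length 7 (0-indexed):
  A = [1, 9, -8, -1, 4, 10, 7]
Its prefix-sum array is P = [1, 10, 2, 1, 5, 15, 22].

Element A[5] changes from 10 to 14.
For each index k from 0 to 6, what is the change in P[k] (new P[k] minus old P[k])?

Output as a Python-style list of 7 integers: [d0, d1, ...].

Element change: A[5] 10 -> 14, delta = 4
For k < 5: P[k] unchanged, delta_P[k] = 0
For k >= 5: P[k] shifts by exactly 4
Delta array: [0, 0, 0, 0, 0, 4, 4]

Answer: [0, 0, 0, 0, 0, 4, 4]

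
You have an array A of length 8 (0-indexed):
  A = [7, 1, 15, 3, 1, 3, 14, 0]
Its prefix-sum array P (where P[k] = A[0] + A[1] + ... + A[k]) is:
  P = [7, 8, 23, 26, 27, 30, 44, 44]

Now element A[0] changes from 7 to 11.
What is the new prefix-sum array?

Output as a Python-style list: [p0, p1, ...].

Answer: [11, 12, 27, 30, 31, 34, 48, 48]

Derivation:
Change: A[0] 7 -> 11, delta = 4
P[k] for k < 0: unchanged (A[0] not included)
P[k] for k >= 0: shift by delta = 4
  P[0] = 7 + 4 = 11
  P[1] = 8 + 4 = 12
  P[2] = 23 + 4 = 27
  P[3] = 26 + 4 = 30
  P[4] = 27 + 4 = 31
  P[5] = 30 + 4 = 34
  P[6] = 44 + 4 = 48
  P[7] = 44 + 4 = 48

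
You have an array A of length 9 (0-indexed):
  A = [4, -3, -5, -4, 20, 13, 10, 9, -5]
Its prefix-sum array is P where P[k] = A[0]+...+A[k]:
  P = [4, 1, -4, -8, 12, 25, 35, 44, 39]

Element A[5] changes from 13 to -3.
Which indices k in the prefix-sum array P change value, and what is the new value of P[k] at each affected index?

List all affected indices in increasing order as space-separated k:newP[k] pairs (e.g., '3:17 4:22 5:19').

P[k] = A[0] + ... + A[k]
P[k] includes A[5] iff k >= 5
Affected indices: 5, 6, ..., 8; delta = -16
  P[5]: 25 + -16 = 9
  P[6]: 35 + -16 = 19
  P[7]: 44 + -16 = 28
  P[8]: 39 + -16 = 23

Answer: 5:9 6:19 7:28 8:23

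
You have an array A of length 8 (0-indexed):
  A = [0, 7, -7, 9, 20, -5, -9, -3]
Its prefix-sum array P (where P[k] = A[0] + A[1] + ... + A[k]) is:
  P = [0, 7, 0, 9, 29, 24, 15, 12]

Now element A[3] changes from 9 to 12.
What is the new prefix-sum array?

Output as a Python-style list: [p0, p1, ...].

Change: A[3] 9 -> 12, delta = 3
P[k] for k < 3: unchanged (A[3] not included)
P[k] for k >= 3: shift by delta = 3
  P[0] = 0 + 0 = 0
  P[1] = 7 + 0 = 7
  P[2] = 0 + 0 = 0
  P[3] = 9 + 3 = 12
  P[4] = 29 + 3 = 32
  P[5] = 24 + 3 = 27
  P[6] = 15 + 3 = 18
  P[7] = 12 + 3 = 15

Answer: [0, 7, 0, 12, 32, 27, 18, 15]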